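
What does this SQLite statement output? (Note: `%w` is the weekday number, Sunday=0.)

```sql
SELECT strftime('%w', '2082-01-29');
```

4

2082-01-29 is a Thursday; with Sunday=0 that is 4.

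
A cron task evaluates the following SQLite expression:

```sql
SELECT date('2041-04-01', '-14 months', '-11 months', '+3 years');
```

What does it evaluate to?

2042-03-01

Adding -14 months to 2041-04-01 gives 2040-02-01.
Adding -11 months to 2040-02-01 gives 2039-03-01.
Adding +3 years to 2039-03-01 gives 2042-03-01.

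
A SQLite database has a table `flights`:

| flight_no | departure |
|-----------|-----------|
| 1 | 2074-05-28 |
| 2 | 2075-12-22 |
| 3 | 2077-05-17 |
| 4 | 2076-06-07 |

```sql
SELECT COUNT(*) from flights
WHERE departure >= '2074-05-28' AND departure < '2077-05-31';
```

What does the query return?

4

Rows in [2074-05-28, 2077-05-31): 2074-05-28, 2075-12-22, 2077-05-17, 2076-06-07 → 4 rows.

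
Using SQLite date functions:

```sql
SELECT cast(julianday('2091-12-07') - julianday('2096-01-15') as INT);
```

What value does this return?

-1500

24 days remain in December 2091 after the 7th (31 − 7).
Full months from January 2092 through December 2095 contribute their day counts.
Then 15 days into January 2096.
Total: 24 + 31 + 29 + 31 + 30 + 31 + 30 + 31 + 31 + 30 + 31 + 30 + 31 + 31 + 28 + 31 + 30 + 31 + 30 + 31 + 31 + 30 + 31 + 30 + 31 + 31 + 28 + 31 + 30 + 31 + 30 + 31 + 31 + 30 + 31 + 30 + 31 + 31 + 28 + 31 + 30 + 31 + 30 + 31 + 31 + 30 + 31 + 30 + 31 + 15 = 1500.
The subtraction is earlier − later, so the result is −1500 → -1500.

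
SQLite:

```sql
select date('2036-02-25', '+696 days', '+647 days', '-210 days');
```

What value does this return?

2039-04-03

Applying '+696 days' to 2036-02-25: counting 696 days forward gives 2038-01-21.
Applying '+647 days' to 2038-01-21: counting 647 days forward gives 2039-10-30.
Applying '-210 days' to 2039-10-30: counting 210 days back gives 2039-04-03.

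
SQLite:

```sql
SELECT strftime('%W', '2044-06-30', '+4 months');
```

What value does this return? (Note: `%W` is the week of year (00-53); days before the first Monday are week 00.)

First apply '+4 months': 2044-06-30 → 2044-10-30.
2044-10-30 is a Sunday. SQLite's %W counts Mondays since the year started; the result is 43.

43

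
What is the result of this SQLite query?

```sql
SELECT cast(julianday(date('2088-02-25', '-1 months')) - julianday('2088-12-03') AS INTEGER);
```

Adding -1 month to 2088-02-25 gives 2088-01-25.
6 days remain in January 2088 after the 25th (31 − 25).
Full months from February 2088 through November 2088 contribute their day counts.
Then 3 days into December 2088.
Total: 6 + 29 + 31 + 30 + 31 + 30 + 31 + 31 + 30 + 31 + 30 + 3 = 313.
The subtraction is earlier − later, so the result is −313 → -313.

-313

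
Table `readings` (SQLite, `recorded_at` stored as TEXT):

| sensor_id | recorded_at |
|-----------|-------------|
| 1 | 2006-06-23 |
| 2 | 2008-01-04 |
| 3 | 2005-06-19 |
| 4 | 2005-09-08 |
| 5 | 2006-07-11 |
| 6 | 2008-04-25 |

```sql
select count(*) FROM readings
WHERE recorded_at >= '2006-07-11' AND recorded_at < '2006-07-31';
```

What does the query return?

Rows in [2006-07-11, 2006-07-31): 2006-07-11 → 1 row.

1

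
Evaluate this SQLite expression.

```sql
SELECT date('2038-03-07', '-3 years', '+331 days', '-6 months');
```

2035-08-01

Adding -3 years to 2038-03-07 gives 2035-03-07.
Applying '+331 days' to 2035-03-07: counting 331 days forward gives 2036-02-01.
Adding -6 months to 2036-02-01 gives 2035-08-01.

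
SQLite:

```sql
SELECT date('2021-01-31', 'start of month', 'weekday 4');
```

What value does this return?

`start of month` rewinds 2021-01-31 to 2021-01-01.
`weekday 4` advances to the next Thursday; 2021-01-01 is a Friday, so it moves forward to 2021-01-07.

2021-01-07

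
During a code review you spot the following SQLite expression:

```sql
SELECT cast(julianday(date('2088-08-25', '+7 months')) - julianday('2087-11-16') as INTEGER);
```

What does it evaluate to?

495

Adding +7 months to 2088-08-25 gives 2089-03-25.
14 days remain in November 2087 after the 16th (30 − 16).
Full months from December 2087 through February 2089 contribute their day counts.
Then 25 days into March 2089.
Total: 14 + 31 + 31 + 29 + 31 + 30 + 31 + 30 + 31 + 31 + 30 + 31 + 30 + 31 + 31 + 28 + 25 = 495.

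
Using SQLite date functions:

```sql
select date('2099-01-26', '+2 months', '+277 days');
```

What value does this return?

Adding +2 months to 2099-01-26 gives 2099-03-26.
Applying '+277 days' to 2099-03-26: counting 277 days forward gives 2099-12-28.

2099-12-28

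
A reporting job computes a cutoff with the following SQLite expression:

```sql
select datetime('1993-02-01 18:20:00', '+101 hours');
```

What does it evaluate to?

1993-02-05 23:20:00

+101 hours from 1993-02-01 18:20:00 is 1993-02-05 23:20:00 (crosses midnight).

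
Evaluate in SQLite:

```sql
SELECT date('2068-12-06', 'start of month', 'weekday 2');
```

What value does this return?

2068-12-04

`start of month` rewinds 2068-12-06 to 2068-12-01.
`weekday 2` advances to the next Tuesday; 2068-12-01 is a Saturday, so it moves forward to 2068-12-04.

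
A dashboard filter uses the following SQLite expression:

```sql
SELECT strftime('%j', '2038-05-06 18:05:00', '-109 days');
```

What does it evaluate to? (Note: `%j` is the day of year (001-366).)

First apply '-109 days': 2038-05-06 18:05:00 → 2038-01-17 18:05:00.
Day-of-year for 2038-01-17: days since 2038-01-01 inclusive = 17, zero-padded to 017.

017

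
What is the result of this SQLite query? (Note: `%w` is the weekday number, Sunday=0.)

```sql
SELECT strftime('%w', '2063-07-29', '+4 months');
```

4

First apply '+4 months': 2063-07-29 → 2063-11-29.
2063-11-29 is a Thursday; with Sunday=0 that is 4.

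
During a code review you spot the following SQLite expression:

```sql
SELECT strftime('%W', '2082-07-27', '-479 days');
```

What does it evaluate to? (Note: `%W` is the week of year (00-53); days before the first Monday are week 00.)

First apply '-479 days': 2082-07-27 → 2081-04-04.
2081-04-04 is a Friday. SQLite's %W counts Mondays since the year started; the result is 13.

13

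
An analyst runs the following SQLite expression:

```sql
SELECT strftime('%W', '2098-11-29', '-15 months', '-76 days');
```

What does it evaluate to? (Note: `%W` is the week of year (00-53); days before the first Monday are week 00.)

First apply '-15 months', '-76 days': 2098-11-29 → 2097-06-14.
2097-06-14 is a Friday. SQLite's %W counts Mondays since the year started; the result is 23.

23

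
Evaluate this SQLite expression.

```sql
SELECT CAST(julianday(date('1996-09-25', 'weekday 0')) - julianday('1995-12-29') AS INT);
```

275

`weekday 0` advances to the next Sunday; 1996-09-25 is a Wednesday, so it moves forward to 1996-09-29.
2 days remain in December 1995 after the 29th (31 − 29).
Full months from January 1996 through August 1996 contribute their day counts.
Then 29 days into September 1996.
Total: 2 + 31 + 29 + 31 + 30 + 31 + 30 + 31 + 31 + 29 = 275.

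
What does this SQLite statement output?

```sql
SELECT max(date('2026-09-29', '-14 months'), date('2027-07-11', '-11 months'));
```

2026-08-11

date('2026-09-29', '-14 months') → 2025-07-29.
date('2027-07-11', '-11 months') → 2026-08-11.
Later of the two is 2026-08-11.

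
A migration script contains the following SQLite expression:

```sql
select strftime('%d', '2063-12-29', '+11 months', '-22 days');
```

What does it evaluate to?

First apply '+11 months', '-22 days': 2063-12-29 → 2064-11-07.
`%d` extracts the 2-digit day of month: 07.

07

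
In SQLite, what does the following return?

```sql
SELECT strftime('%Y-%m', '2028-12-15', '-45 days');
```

2028-10

First apply '-45 days': 2028-12-15 → 2028-10-31.
`%Y-%m` extracts the year-month: 2028-10.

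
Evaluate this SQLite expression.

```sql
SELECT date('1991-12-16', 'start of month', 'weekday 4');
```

`start of month` rewinds 1991-12-16 to 1991-12-01.
`weekday 4` advances to the next Thursday; 1991-12-01 is a Sunday, so it moves forward to 1991-12-05.

1991-12-05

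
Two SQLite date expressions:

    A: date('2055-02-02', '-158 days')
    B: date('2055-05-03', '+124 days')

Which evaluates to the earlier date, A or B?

A = 2054-08-28.
B = 2055-09-04.
A is earlier.

A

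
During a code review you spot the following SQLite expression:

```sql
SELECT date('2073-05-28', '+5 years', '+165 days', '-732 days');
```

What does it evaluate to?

2076-11-07

Adding +5 years to 2073-05-28 gives 2078-05-28.
Applying '+165 days' to 2078-05-28: counting 165 days forward gives 2078-11-09.
Applying '-732 days' to 2078-11-09: counting 732 days back gives 2076-11-07.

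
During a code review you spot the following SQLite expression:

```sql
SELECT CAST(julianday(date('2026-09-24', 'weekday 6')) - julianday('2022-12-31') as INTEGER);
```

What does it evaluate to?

`weekday 6` advances to the next Saturday; 2026-09-24 is a Thursday, so it moves forward to 2026-09-26.
0 days remain in December 2022 after the 31st (31 − 31).
Full months from January 2023 through August 2026 contribute their day counts.
Then 26 days into September 2026.
Total: 0 + 31 + 28 + 31 + 30 + 31 + 30 + 31 + 31 + 30 + 31 + 30 + 31 + 31 + 29 + 31 + 30 + 31 + 30 + 31 + 31 + 30 + 31 + 30 + 31 + 31 + 28 + 31 + 30 + 31 + 30 + 31 + 31 + 30 + 31 + 30 + 31 + 31 + 28 + 31 + 30 + 31 + 30 + 31 + 31 + 26 = 1365.

1365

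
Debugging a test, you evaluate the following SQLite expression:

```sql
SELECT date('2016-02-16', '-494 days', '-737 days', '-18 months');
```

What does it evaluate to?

2011-04-03

Applying '-494 days' to 2016-02-16: counting 494 days back gives 2014-10-10.
Applying '-737 days' to 2014-10-10: counting 737 days back gives 2012-10-03.
Adding -18 months to 2012-10-03 gives 2011-04-03.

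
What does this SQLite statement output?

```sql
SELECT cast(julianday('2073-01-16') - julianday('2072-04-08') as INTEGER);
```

283

22 days remain in April 2072 after the 8th (30 − 8).
Full months from May 2072 through December 2072 contribute their day counts.
Then 16 days into January 2073.
Total: 22 + 31 + 30 + 31 + 31 + 30 + 31 + 30 + 31 + 16 = 283.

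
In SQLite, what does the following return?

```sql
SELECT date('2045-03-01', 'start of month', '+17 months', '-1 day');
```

`start of month` rewinds 2045-03-01 to 2045-03-01.
Adding +17 months to 2045-03-01 gives 2046-08-01.
Going back 1 day from 2046-08-01 reaches 2046-07-31 (last day of July, 31 days).

2046-07-31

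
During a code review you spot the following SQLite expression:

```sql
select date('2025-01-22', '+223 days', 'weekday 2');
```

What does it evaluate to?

Applying '+223 days' to 2025-01-22: counting 223 days forward gives 2025-09-02.
`weekday 2` advances to the next Tuesday; 2025-09-02 is already a Tuesday, so it stays at 2025-09-02.

2025-09-02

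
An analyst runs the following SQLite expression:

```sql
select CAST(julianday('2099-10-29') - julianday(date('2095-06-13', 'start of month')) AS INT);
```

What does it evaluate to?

`start of month` rewinds 2095-06-13 to 2095-06-01.
29 days remain in June 2095 after the 1st (30 − 1).
Full months from July 2095 through September 2099 contribute their day counts.
Then 29 days into October 2099.
Total: 29 + 31 + 31 + 30 + 31 + 30 + 31 + 31 + 29 + 31 + 30 + 31 + 30 + 31 + 31 + 30 + 31 + 30 + 31 + 31 + 28 + 31 + 30 + 31 + 30 + 31 + 31 + 30 + 31 + 30 + 31 + 31 + 28 + 31 + 30 + 31 + 30 + 31 + 31 + 30 + 31 + 30 + 31 + 31 + 28 + 31 + 30 + 31 + 30 + 31 + 31 + 30 + 29 = 1611.

1611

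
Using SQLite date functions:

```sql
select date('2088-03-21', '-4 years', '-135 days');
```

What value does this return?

2083-11-07

Adding -4 years to 2088-03-21 gives 2084-03-21.
Applying '-135 days' to 2084-03-21: counting 135 days back gives 2083-11-07.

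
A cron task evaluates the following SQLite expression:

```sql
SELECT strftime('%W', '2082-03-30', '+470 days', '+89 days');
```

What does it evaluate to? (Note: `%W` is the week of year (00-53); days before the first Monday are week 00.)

40

First apply '+470 days', '+89 days': 2082-03-30 → 2083-10-10.
2083-10-10 is a Sunday. SQLite's %W counts Mondays since the year started; the result is 40.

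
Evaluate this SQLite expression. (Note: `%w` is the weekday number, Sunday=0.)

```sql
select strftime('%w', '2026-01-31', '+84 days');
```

First apply '+84 days': 2026-01-31 → 2026-04-25.
2026-04-25 is a Saturday; with Sunday=0 that is 6.

6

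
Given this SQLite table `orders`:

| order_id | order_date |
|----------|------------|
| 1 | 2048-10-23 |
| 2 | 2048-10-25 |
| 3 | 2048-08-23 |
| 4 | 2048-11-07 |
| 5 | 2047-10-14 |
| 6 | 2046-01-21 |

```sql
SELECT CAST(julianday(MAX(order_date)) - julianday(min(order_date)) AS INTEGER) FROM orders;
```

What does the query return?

MIN = 2046-01-21, MAX = 2048-11-07.
10 days remain in January 2046 after the 21st (31 − 21).
Full months from February 2046 through October 2048 contribute their day counts.
Then 7 days into November 2048.
Total: 10 + 28 + 31 + 30 + 31 + 30 + 31 + 31 + 30 + 31 + 30 + 31 + 31 + 28 + 31 + 30 + 31 + 30 + 31 + 31 + 30 + 31 + 30 + 31 + 31 + 29 + 31 + 30 + 31 + 30 + 31 + 31 + 30 + 31 + 7 = 1021.

1021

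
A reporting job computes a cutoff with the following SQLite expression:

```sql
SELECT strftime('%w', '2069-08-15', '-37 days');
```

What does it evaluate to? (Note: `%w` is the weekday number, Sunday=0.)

2

First apply '-37 days': 2069-08-15 → 2069-07-09.
2069-07-09 is a Tuesday; with Sunday=0 that is 2.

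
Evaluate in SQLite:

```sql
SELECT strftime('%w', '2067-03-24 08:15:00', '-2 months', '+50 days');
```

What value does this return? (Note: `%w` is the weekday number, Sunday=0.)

2

First apply '-2 months', '+50 days': 2067-03-24 08:15:00 → 2067-03-15 08:15:00.
2067-03-15 is a Tuesday; with Sunday=0 that is 2.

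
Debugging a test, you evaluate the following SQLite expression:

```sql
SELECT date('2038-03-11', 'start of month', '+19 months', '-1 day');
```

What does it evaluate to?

2039-09-30

`start of month` rewinds 2038-03-11 to 2038-03-01.
Adding +19 months to 2038-03-01 gives 2039-10-01.
Going back 1 day from 2039-10-01 reaches 2039-09-30 (last day of September, 30 days).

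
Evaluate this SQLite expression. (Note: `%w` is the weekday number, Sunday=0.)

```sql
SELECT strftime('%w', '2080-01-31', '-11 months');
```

First apply '-11 months': 2080-01-31 → 2079-03-03.
2079-03-03 is a Friday; with Sunday=0 that is 5.

5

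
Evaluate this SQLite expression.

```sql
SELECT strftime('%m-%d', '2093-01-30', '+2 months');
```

03-30

First apply '+2 months': 2093-01-30 → 2093-03-30.
`%m-%d` extracts the month-day: 03-30.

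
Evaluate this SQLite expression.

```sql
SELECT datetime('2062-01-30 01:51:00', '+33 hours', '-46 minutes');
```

2062-01-31 10:05:00

+33 hours from 2062-01-30 01:51:00 is 2062-01-31 10:51:00 (crosses midnight).
-46 minutes from 2062-01-31 10:51:00 is 2062-01-31 10:05:00.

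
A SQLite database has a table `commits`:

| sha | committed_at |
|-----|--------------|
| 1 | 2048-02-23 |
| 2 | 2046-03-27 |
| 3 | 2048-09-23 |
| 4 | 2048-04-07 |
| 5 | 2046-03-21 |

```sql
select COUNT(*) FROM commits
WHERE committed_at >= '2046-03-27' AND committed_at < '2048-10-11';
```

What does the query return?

4

Rows in [2046-03-27, 2048-10-11): 2048-02-23, 2046-03-27, 2048-09-23, 2048-04-07 → 4 rows.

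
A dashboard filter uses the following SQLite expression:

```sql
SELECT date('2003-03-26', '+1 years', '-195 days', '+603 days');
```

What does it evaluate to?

Adding +1 year to 2003-03-26 gives 2004-03-26.
Applying '-195 days' to 2004-03-26: counting 195 days back gives 2003-09-13.
Applying '+603 days' to 2003-09-13: counting 603 days forward gives 2005-05-08.

2005-05-08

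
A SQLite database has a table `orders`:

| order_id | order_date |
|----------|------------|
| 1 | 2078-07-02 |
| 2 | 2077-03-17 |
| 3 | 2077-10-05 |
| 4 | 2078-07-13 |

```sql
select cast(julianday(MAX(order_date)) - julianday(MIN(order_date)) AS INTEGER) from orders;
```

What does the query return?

MIN = 2077-03-17, MAX = 2078-07-13.
14 days remain in March 2077 after the 17th (31 − 17).
Full months from April 2077 through June 2078 contribute their day counts.
Then 13 days into July 2078.
Total: 14 + 30 + 31 + 30 + 31 + 31 + 30 + 31 + 30 + 31 + 31 + 28 + 31 + 30 + 31 + 30 + 13 = 483.

483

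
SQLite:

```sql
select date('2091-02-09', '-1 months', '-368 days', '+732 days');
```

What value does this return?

2092-01-08

Adding -1 month to 2091-02-09 gives 2091-01-09.
Applying '-368 days' to 2091-01-09: counting 368 days back gives 2090-01-06.
Applying '+732 days' to 2090-01-06: counting 732 days forward gives 2092-01-08.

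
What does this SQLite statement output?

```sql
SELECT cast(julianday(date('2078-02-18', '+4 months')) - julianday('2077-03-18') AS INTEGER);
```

457

Adding +4 months to 2078-02-18 gives 2078-06-18.
13 days remain in March 2077 after the 18th (31 − 18).
Full months from April 2077 through May 2078 contribute their day counts.
Then 18 days into June 2078.
Total: 13 + 30 + 31 + 30 + 31 + 31 + 30 + 31 + 30 + 31 + 31 + 28 + 31 + 30 + 31 + 18 = 457.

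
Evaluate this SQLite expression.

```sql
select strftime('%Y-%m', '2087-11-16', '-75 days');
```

First apply '-75 days': 2087-11-16 → 2087-09-02.
`%Y-%m` extracts the year-month: 2087-09.

2087-09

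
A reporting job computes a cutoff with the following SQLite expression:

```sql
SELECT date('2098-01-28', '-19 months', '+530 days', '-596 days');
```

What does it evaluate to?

Adding -19 months to 2098-01-28 gives 2096-06-28.
Applying '+530 days' to 2096-06-28: counting 530 days forward gives 2097-12-10.
Applying '-596 days' to 2097-12-10: counting 596 days back gives 2096-04-23.

2096-04-23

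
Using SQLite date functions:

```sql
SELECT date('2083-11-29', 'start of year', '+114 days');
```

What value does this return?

2083-04-25

`start of year` rewinds 2083-11-29 to 2083-01-01.
Applying '+114 days' to 2083-01-01: counting 114 days forward gives 2083-04-25.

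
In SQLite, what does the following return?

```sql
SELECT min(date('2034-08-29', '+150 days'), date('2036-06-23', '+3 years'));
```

2035-01-26

date('2034-08-29', '+150 days') → 2035-01-26.
date('2036-06-23', '+3 years') → 2039-06-23.
Earlier of the two is 2035-01-26.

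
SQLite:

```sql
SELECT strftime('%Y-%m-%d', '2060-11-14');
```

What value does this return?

2060-11-14

`%Y-%m-%d` extracts the ISO date: 2060-11-14.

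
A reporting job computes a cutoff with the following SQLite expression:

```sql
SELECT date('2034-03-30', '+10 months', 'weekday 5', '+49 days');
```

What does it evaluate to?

Adding +10 months to 2034-03-30 gives 2035-01-30.
`weekday 5` advances to the next Friday; 2035-01-30 is a Tuesday, so it moves forward to 2035-02-02.
Applying '+49 days' to 2035-02-02: counting 49 days forward gives 2035-03-23.

2035-03-23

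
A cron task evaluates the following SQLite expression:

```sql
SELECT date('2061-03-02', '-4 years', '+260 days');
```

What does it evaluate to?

2057-11-17

Adding -4 years to 2061-03-02 gives 2057-03-02.
Applying '+260 days' to 2057-03-02: counting 260 days forward gives 2057-11-17.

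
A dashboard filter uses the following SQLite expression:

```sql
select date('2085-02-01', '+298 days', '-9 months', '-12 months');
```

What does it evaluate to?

Applying '+298 days' to 2085-02-01: counting 298 days forward gives 2085-11-26.
Adding -9 months to 2085-11-26 gives 2085-02-26.
Adding -12 months to 2085-02-26 gives 2084-02-26.

2084-02-26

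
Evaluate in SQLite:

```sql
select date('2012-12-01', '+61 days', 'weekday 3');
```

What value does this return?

Applying '+61 days' to 2012-12-01: counting 61 days forward gives 2013-01-31.
`weekday 3` advances to the next Wednesday; 2013-01-31 is a Thursday, so it moves forward to 2013-02-06.

2013-02-06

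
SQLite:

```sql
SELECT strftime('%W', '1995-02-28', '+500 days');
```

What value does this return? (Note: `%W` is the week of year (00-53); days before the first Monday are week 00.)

28

First apply '+500 days': 1995-02-28 → 1996-07-12.
1996-07-12 is a Friday. SQLite's %W counts Mondays since the year started; the result is 28.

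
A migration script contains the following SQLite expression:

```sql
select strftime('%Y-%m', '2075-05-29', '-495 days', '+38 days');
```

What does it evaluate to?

First apply '-495 days', '+38 days': 2075-05-29 → 2074-02-26.
`%Y-%m` extracts the year-month: 2074-02.

2074-02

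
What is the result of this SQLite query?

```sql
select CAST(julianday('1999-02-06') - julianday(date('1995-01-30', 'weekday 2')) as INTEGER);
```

`weekday 2` advances to the next Tuesday; 1995-01-30 is a Monday, so it moves forward to 1995-01-31.
0 days remain in January 1995 after the 31st (31 − 31).
Full months from February 1995 through January 1999 contribute their day counts.
Then 6 days into February 1999.
Total: 0 + 28 + 31 + 30 + 31 + 30 + 31 + 31 + 30 + 31 + 30 + 31 + 31 + 29 + 31 + 30 + 31 + 30 + 31 + 31 + 30 + 31 + 30 + 31 + 31 + 28 + 31 + 30 + 31 + 30 + 31 + 31 + 30 + 31 + 30 + 31 + 31 + 28 + 31 + 30 + 31 + 30 + 31 + 31 + 30 + 31 + 30 + 31 + 31 + 6 = 1467.

1467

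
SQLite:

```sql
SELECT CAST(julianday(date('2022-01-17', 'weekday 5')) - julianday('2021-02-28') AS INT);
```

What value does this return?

`weekday 5` advances to the next Friday; 2022-01-17 is a Monday, so it moves forward to 2022-01-21.
0 days remain in February 2021 after the 28th (28 − 28).
Full months from March 2021 through December 2021 contribute their day counts.
Then 21 days into January 2022.
Total: 0 + 31 + 30 + 31 + 30 + 31 + 31 + 30 + 31 + 30 + 31 + 21 = 327.

327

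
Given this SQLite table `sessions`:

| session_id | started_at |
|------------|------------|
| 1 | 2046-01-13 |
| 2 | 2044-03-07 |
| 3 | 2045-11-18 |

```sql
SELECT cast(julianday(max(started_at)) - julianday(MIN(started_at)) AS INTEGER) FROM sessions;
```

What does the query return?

677

MIN = 2044-03-07, MAX = 2046-01-13.
24 days remain in March 2044 after the 7th (31 − 7).
Full months from April 2044 through December 2045 contribute their day counts.
Then 13 days into January 2046.
Total: 24 + 30 + 31 + 30 + 31 + 31 + 30 + 31 + 30 + 31 + 31 + 28 + 31 + 30 + 31 + 30 + 31 + 31 + 30 + 31 + 30 + 31 + 13 = 677.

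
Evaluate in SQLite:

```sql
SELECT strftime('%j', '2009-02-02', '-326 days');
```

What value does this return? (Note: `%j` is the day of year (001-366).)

073

First apply '-326 days': 2009-02-02 → 2008-03-13.
Day-of-year for 2008-03-13: days since 2008-01-01 inclusive = 73, zero-padded to 073.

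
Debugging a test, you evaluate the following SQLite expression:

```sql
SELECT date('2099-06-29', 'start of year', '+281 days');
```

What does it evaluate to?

`start of year` rewinds 2099-06-29 to 2099-01-01.
Applying '+281 days' to 2099-01-01: counting 281 days forward gives 2099-10-09.

2099-10-09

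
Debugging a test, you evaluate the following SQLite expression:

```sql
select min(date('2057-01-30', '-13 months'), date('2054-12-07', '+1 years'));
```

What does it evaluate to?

2055-12-07

date('2057-01-30', '-13 months') → 2055-12-30.
date('2054-12-07', '+1 years') → 2055-12-07.
Earlier of the two is 2055-12-07.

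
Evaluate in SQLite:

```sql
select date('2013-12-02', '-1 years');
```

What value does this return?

2012-12-02

Adding -1 year to 2013-12-02 gives 2012-12-02.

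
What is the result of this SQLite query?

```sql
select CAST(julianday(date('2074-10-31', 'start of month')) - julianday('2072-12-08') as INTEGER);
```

662

`start of month` rewinds 2074-10-31 to 2074-10-01.
23 days remain in December 2072 after the 8th (31 − 8).
Full months from January 2073 through September 2074 contribute their day counts.
Then 1 day into October 2074.
Total: 23 + 31 + 28 + 31 + 30 + 31 + 30 + 31 + 31 + 30 + 31 + 30 + 31 + 31 + 28 + 31 + 30 + 31 + 30 + 31 + 31 + 30 + 1 = 662.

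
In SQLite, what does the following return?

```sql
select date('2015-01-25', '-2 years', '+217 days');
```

Adding -2 years to 2015-01-25 gives 2013-01-25.
Applying '+217 days' to 2013-01-25: counting 217 days forward gives 2013-08-30.

2013-08-30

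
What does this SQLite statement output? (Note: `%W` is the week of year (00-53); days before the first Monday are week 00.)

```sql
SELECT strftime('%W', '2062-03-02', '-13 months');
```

05

First apply '-13 months': 2062-03-02 → 2061-02-02.
2061-02-02 is a Wednesday. SQLite's %W counts Mondays since the year started; the result is 05.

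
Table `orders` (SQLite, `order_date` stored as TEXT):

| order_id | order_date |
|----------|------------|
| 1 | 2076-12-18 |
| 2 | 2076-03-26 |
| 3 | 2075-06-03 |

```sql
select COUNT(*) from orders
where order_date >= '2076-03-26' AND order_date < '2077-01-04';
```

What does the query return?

2

Rows in [2076-03-26, 2077-01-04): 2076-12-18, 2076-03-26 → 2 rows.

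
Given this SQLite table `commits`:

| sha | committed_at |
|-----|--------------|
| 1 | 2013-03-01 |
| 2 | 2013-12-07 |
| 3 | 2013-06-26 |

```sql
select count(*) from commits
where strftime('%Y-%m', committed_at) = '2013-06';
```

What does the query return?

1

Rows with year-month 2013-06: 2013-06-26 → 1.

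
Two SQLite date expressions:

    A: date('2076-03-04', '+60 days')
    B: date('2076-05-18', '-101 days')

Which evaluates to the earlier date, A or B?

A = 2076-05-03.
B = 2076-02-07.
B is earlier.

B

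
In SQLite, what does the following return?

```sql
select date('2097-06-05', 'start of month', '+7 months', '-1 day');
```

2097-12-31

`start of month` rewinds 2097-06-05 to 2097-06-01.
Adding +7 months to 2097-06-01 gives 2098-01-01.
Going back 1 day from 2098-01-01 reaches 2097-12-31 (last day of December, 31 days).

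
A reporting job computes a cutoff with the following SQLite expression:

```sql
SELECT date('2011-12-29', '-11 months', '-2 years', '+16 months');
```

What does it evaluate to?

Adding -11 months to 2011-12-29 gives 2011-01-29.
Adding -2 years to 2011-01-29 gives 2009-01-29.
Adding +16 months to 2009-01-29 gives 2010-05-29.

2010-05-29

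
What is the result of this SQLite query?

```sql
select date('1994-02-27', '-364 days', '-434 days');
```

1991-12-22

Applying '-364 days' to 1994-02-27: counting 364 days back gives 1993-02-28.
Applying '-434 days' to 1993-02-28: counting 434 days back gives 1991-12-22.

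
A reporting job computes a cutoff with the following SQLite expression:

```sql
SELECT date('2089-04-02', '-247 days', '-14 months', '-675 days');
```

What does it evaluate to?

Applying '-247 days' to 2089-04-02: counting 247 days back gives 2088-07-29.
Adding -14 months to 2088-07-29 gives 2087-05-29.
Applying '-675 days' to 2087-05-29: counting 675 days back gives 2085-07-23.

2085-07-23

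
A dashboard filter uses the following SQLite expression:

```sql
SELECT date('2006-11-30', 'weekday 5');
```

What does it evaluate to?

2006-12-01

`weekday 5` advances to the next Friday; 2006-11-30 is a Thursday, so it moves forward to 2006-12-01.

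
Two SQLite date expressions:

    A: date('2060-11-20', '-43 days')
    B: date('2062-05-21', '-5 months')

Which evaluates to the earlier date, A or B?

A

A = 2060-10-08.
B = 2061-12-21.
A is earlier.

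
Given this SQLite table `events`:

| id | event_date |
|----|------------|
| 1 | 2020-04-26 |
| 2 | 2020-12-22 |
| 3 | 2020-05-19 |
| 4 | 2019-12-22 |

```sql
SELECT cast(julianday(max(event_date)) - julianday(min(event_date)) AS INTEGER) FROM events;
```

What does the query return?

366

MIN = 2019-12-22, MAX = 2020-12-22.
9 days remain in December 2019 after the 22nd (31 − 22).
Full months from January 2020 through November 2020 contribute their day counts.
Then 22 days into December 2020.
Total: 9 + 31 + 29 + 31 + 30 + 31 + 30 + 31 + 31 + 30 + 31 + 30 + 22 = 366.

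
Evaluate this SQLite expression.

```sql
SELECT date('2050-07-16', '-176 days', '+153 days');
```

Applying '-176 days' to 2050-07-16: counting 176 days back gives 2050-01-21.
Applying '+153 days' to 2050-01-21: counting 153 days forward gives 2050-06-23.

2050-06-23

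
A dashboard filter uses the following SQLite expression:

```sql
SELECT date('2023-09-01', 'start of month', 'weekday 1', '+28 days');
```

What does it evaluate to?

2023-10-02

`start of month` rewinds 2023-09-01 to 2023-09-01.
`weekday 1` advances to the next Monday; 2023-09-01 is a Friday, so it moves forward to 2023-09-04.
September 2023 has 30 days; 26 remain after the 4th, so 27 days reach 2023-10-01.
Advancing 1 more day within October lands on 2023-10-02.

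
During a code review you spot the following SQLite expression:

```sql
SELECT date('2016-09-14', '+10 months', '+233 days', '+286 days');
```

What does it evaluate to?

2018-12-15

Adding +10 months to 2016-09-14 gives 2017-07-14.
Applying '+233 days' to 2017-07-14: counting 233 days forward gives 2018-03-04.
Applying '+286 days' to 2018-03-04: counting 286 days forward gives 2018-12-15.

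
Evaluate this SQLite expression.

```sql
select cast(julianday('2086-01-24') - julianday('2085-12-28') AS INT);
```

27

3 days remain in December 2085 after the 28th (31 − 28).
Then 24 days into January 2086.
Total: 3 + 24 = 27.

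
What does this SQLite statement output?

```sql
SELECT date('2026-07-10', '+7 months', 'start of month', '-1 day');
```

2027-01-31

Adding +7 months to 2026-07-10 gives 2027-02-10.
`start of month` rewinds 2027-02-10 to 2027-02-01.
Going back 1 day from 2027-02-01 reaches 2027-01-31 (last day of January, 31 days).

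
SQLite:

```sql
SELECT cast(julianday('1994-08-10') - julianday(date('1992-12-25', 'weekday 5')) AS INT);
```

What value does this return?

`weekday 5` advances to the next Friday; 1992-12-25 is already a Friday, so it stays at 1992-12-25.
6 days remain in December 1992 after the 25th (31 − 25).
Full months from January 1993 through July 1994 contribute their day counts.
Then 10 days into August 1994.
Total: 6 + 31 + 28 + 31 + 30 + 31 + 30 + 31 + 31 + 30 + 31 + 30 + 31 + 31 + 28 + 31 + 30 + 31 + 30 + 31 + 10 = 593.

593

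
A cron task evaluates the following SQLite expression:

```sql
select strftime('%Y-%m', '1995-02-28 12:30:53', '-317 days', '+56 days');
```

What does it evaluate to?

1994-06

First apply '-317 days', '+56 days': 1995-02-28 12:30:53 → 1994-06-12 12:30:53.
`%Y-%m` extracts the year-month: 1994-06.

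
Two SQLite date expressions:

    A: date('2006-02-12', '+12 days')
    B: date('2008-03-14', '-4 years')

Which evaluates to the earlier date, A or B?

A = 2006-02-24.
B = 2004-03-14.
B is earlier.

B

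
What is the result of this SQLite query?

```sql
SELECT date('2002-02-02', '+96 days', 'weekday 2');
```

Applying '+96 days' to 2002-02-02: counting 96 days forward gives 2002-05-09.
`weekday 2` advances to the next Tuesday; 2002-05-09 is a Thursday, so it moves forward to 2002-05-14.

2002-05-14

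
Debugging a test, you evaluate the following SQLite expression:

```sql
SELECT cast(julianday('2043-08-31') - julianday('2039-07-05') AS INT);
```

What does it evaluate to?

26 days remain in July 2039 after the 5th (31 − 5).
Full months from August 2039 through July 2043 contribute their day counts.
Then 31 days into August 2043.
Total: 26 + 31 + 30 + 31 + 30 + 31 + 31 + 29 + 31 + 30 + 31 + 30 + 31 + 31 + 30 + 31 + 30 + 31 + 31 + 28 + 31 + 30 + 31 + 30 + 31 + 31 + 30 + 31 + 30 + 31 + 31 + 28 + 31 + 30 + 31 + 30 + 31 + 31 + 30 + 31 + 30 + 31 + 31 + 28 + 31 + 30 + 31 + 30 + 31 + 31 = 1518.

1518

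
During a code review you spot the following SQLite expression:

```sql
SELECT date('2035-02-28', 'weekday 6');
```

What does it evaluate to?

2035-03-03

`weekday 6` advances to the next Saturday; 2035-02-28 is a Wednesday, so it moves forward to 2035-03-03.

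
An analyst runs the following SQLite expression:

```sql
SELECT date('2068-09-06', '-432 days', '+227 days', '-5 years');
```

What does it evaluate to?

2063-02-14

Applying '-432 days' to 2068-09-06: counting 432 days back gives 2067-07-02.
Applying '+227 days' to 2067-07-02: counting 227 days forward gives 2068-02-14.
Adding -5 years to 2068-02-14 gives 2063-02-14.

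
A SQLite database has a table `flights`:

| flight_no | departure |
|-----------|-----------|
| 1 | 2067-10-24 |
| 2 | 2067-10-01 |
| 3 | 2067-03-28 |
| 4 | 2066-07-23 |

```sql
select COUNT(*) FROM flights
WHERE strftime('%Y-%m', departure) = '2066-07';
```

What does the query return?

Rows with year-month 2066-07: 2066-07-23 → 1.

1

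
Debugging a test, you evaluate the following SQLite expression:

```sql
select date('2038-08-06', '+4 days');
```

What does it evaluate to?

2038-08-10

Advancing 4 more days within August lands on 2038-08-10.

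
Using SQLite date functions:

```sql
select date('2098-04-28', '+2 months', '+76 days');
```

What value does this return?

2098-09-12

Adding +2 months to 2098-04-28 gives 2098-06-28.
Applying '+76 days' to 2098-06-28: counting 76 days forward gives 2098-09-12.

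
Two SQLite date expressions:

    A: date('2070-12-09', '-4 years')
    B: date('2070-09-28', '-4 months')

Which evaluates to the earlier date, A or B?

A

A = 2066-12-09.
B = 2070-05-28.
A is earlier.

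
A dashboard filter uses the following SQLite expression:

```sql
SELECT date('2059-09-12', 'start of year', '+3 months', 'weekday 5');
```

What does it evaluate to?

2059-04-04

`start of year` rewinds 2059-09-12 to 2059-01-01.
Adding +3 months to 2059-01-01 gives 2059-04-01.
`weekday 5` advances to the next Friday; 2059-04-01 is a Tuesday, so it moves forward to 2059-04-04.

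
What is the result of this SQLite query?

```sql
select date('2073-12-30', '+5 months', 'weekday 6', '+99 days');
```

2074-09-09

Adding +5 months to 2073-12-30 gives 2074-05-30.
`weekday 6` advances to the next Saturday; 2074-05-30 is a Wednesday, so it moves forward to 2074-06-02.
Applying '+99 days' to 2074-06-02: counting 99 days forward gives 2074-09-09.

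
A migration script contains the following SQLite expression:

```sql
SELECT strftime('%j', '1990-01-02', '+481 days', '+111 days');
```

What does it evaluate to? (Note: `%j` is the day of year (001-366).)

First apply '+481 days', '+111 days': 1990-01-02 → 1991-08-17.
Day-of-year for 1991-08-17: days since 1991-01-01 inclusive = 229, zero-padded to 229.

229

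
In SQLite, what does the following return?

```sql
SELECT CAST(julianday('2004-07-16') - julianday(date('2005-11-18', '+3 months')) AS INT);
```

Adding +3 months to 2005-11-18 gives 2006-02-18.
15 days remain in July 2004 after the 16th (31 − 16).
Full months from August 2004 through January 2006 contribute their day counts.
Then 18 days into February 2006.
Total: 15 + 31 + 30 + 31 + 30 + 31 + 31 + 28 + 31 + 30 + 31 + 30 + 31 + 31 + 30 + 31 + 30 + 31 + 31 + 18 = 582.
The subtraction is earlier − later, so the result is −582 → -582.

-582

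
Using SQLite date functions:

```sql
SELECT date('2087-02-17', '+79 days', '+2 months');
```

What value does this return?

Applying '+79 days' to 2087-02-17: counting 79 days forward gives 2087-05-07.
Adding +2 months to 2087-05-07 gives 2087-07-07.

2087-07-07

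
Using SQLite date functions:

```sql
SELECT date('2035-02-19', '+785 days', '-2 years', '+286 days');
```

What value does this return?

Applying '+785 days' to 2035-02-19: counting 785 days forward gives 2037-04-14.
Adding -2 years to 2037-04-14 gives 2035-04-14.
Applying '+286 days' to 2035-04-14: counting 286 days forward gives 2036-01-25.

2036-01-25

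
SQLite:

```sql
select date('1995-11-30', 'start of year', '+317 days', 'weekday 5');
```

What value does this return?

1995-11-17

`start of year` rewinds 1995-11-30 to 1995-01-01.
Applying '+317 days' to 1995-01-01: counting 317 days forward gives 1995-11-14.
`weekday 5` advances to the next Friday; 1995-11-14 is a Tuesday, so it moves forward to 1995-11-17.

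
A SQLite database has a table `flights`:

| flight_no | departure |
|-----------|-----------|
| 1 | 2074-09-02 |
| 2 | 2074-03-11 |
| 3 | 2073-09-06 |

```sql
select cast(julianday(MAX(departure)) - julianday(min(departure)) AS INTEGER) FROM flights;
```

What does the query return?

MIN = 2073-09-06, MAX = 2074-09-02.
24 days remain in September 2073 after the 6th (30 − 6).
Full months from October 2073 through August 2074 contribute their day counts.
Then 2 days into September 2074.
Total: 24 + 31 + 30 + 31 + 31 + 28 + 31 + 30 + 31 + 30 + 31 + 31 + 2 = 361.

361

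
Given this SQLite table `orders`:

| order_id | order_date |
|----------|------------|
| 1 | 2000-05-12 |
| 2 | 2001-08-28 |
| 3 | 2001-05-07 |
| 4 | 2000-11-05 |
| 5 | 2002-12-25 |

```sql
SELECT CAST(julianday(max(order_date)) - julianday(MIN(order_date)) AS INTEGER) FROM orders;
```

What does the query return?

957

MIN = 2000-05-12, MAX = 2002-12-25.
19 days remain in May 2000 after the 12th (31 − 12).
Full months from June 2000 through November 2002 contribute their day counts.
Then 25 days into December 2002.
Total: 19 + 30 + 31 + 31 + 30 + 31 + 30 + 31 + 31 + 28 + 31 + 30 + 31 + 30 + 31 + 31 + 30 + 31 + 30 + 31 + 31 + 28 + 31 + 30 + 31 + 30 + 31 + 31 + 30 + 31 + 30 + 25 = 957.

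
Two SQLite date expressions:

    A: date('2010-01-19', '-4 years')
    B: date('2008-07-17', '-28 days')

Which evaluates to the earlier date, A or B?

A

A = 2006-01-19.
B = 2008-06-19.
A is earlier.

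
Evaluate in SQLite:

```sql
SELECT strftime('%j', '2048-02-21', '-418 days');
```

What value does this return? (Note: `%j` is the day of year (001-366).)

364

First apply '-418 days': 2048-02-21 → 2046-12-30.
Day-of-year for 2046-12-30: days since 2046-01-01 inclusive = 364, zero-padded to 364.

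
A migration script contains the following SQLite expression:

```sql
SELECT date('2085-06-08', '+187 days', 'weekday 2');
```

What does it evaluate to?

2085-12-18

Applying '+187 days' to 2085-06-08: counting 187 days forward gives 2085-12-12.
`weekday 2` advances to the next Tuesday; 2085-12-12 is a Wednesday, so it moves forward to 2085-12-18.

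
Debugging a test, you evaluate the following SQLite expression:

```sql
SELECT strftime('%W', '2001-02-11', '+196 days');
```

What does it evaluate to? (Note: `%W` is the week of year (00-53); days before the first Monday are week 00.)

34

First apply '+196 days': 2001-02-11 → 2001-08-26.
2001-08-26 is a Sunday. SQLite's %W counts Mondays since the year started; the result is 34.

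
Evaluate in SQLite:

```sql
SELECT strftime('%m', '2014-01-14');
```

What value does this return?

01

`%m` extracts the 2-digit month (01-12): 01.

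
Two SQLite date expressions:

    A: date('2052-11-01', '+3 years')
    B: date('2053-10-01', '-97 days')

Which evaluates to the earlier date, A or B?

B

A = 2055-11-01.
B = 2053-06-26.
B is earlier.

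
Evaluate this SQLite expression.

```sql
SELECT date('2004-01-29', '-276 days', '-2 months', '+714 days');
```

Applying '-276 days' to 2004-01-29: counting 276 days back gives 2003-04-28.
Adding -2 months to 2003-04-28 gives 2003-02-28.
Applying '+714 days' to 2003-02-28: counting 714 days forward gives 2005-02-11.

2005-02-11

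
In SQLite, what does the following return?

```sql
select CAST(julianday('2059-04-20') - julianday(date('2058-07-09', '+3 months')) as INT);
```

Adding +3 months to 2058-07-09 gives 2058-10-09.
22 days remain in October 2058 after the 9th (31 − 9).
November 2058: 30 days.
December 2058: 31 days.
January 2059: 31 days.
February 2059: 28 days.
March 2059: 31 days.
Then 20 days into April 2059.
Total: 22 + 30 + 31 + 31 + 28 + 31 + 20 = 193.

193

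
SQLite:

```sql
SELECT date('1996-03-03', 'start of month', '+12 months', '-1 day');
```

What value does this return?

1997-02-28

`start of month` rewinds 1996-03-03 to 1996-03-01.
Adding +12 months to 1996-03-01 gives 1997-03-01.
Going back 1 day from 1997-03-01 reaches 1997-02-28 (last day of February, 28 days).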